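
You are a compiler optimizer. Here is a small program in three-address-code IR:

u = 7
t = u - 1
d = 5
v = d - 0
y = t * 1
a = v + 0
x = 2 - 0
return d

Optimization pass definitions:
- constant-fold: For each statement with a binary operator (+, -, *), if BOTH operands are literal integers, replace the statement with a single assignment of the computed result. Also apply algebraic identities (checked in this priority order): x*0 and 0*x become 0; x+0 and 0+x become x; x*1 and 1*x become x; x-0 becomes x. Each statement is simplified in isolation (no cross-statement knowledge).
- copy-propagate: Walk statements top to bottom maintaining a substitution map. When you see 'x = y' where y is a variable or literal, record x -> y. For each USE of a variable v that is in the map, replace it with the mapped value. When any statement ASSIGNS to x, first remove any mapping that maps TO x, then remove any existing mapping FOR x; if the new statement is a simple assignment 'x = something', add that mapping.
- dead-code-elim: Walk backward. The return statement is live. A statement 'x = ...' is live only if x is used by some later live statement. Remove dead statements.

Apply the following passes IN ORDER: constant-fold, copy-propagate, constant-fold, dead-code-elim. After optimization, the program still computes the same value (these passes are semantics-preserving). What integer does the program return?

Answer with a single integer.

Initial IR:
  u = 7
  t = u - 1
  d = 5
  v = d - 0
  y = t * 1
  a = v + 0
  x = 2 - 0
  return d
After constant-fold (8 stmts):
  u = 7
  t = u - 1
  d = 5
  v = d
  y = t
  a = v
  x = 2
  return d
After copy-propagate (8 stmts):
  u = 7
  t = 7 - 1
  d = 5
  v = 5
  y = t
  a = 5
  x = 2
  return 5
After constant-fold (8 stmts):
  u = 7
  t = 6
  d = 5
  v = 5
  y = t
  a = 5
  x = 2
  return 5
After dead-code-elim (1 stmts):
  return 5
Evaluate:
  u = 7  =>  u = 7
  t = u - 1  =>  t = 6
  d = 5  =>  d = 5
  v = d - 0  =>  v = 5
  y = t * 1  =>  y = 6
  a = v + 0  =>  a = 5
  x = 2 - 0  =>  x = 2
  return d = 5

Answer: 5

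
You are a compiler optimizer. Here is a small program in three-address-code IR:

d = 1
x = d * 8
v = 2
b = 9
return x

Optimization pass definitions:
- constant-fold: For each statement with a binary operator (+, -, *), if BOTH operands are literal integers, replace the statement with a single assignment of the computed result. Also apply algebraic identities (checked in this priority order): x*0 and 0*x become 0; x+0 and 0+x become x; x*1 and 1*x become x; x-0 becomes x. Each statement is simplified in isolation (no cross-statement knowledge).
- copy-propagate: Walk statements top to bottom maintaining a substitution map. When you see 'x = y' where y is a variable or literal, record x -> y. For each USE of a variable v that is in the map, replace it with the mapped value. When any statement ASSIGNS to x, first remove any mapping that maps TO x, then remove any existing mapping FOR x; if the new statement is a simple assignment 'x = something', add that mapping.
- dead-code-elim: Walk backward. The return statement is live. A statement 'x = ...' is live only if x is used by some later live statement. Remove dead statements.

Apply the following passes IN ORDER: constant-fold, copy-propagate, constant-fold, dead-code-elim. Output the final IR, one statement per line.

Initial IR:
  d = 1
  x = d * 8
  v = 2
  b = 9
  return x
After constant-fold (5 stmts):
  d = 1
  x = d * 8
  v = 2
  b = 9
  return x
After copy-propagate (5 stmts):
  d = 1
  x = 1 * 8
  v = 2
  b = 9
  return x
After constant-fold (5 stmts):
  d = 1
  x = 8
  v = 2
  b = 9
  return x
After dead-code-elim (2 stmts):
  x = 8
  return x

Answer: x = 8
return x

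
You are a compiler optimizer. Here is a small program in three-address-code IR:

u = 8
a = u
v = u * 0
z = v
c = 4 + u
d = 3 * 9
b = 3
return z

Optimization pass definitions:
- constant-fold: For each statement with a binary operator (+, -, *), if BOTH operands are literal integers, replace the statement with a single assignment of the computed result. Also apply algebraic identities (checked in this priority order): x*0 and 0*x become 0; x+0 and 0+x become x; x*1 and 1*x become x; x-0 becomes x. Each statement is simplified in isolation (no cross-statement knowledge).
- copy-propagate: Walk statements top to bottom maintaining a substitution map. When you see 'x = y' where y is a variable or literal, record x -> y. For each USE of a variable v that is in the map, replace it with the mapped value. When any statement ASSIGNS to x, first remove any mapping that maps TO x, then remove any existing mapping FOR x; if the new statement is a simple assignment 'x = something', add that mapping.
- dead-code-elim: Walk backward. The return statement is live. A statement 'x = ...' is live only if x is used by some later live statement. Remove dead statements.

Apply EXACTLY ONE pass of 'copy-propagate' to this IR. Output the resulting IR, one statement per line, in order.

Answer: u = 8
a = 8
v = 8 * 0
z = v
c = 4 + 8
d = 3 * 9
b = 3
return v

Derivation:
Applying copy-propagate statement-by-statement:
  [1] u = 8  (unchanged)
  [2] a = u  -> a = 8
  [3] v = u * 0  -> v = 8 * 0
  [4] z = v  (unchanged)
  [5] c = 4 + u  -> c = 4 + 8
  [6] d = 3 * 9  (unchanged)
  [7] b = 3  (unchanged)
  [8] return z  -> return v
Result (8 stmts):
  u = 8
  a = 8
  v = 8 * 0
  z = v
  c = 4 + 8
  d = 3 * 9
  b = 3
  return v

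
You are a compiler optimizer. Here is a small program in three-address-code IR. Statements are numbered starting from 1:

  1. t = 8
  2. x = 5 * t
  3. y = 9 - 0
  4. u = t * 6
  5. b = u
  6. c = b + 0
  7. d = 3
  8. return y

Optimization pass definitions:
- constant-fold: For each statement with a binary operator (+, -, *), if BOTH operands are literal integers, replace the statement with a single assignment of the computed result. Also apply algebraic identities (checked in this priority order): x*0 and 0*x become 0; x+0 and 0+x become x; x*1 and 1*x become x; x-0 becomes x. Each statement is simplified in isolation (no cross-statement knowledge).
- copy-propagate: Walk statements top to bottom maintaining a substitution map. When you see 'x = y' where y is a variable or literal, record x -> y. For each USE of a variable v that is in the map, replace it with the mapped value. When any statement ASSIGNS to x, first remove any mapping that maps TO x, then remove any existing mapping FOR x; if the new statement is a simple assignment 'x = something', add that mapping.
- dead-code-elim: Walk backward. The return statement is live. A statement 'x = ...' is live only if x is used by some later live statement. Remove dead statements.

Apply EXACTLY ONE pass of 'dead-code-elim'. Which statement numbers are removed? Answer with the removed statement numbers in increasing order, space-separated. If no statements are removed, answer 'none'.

Backward liveness scan:
Stmt 1 't = 8': DEAD (t not in live set [])
Stmt 2 'x = 5 * t': DEAD (x not in live set [])
Stmt 3 'y = 9 - 0': KEEP (y is live); live-in = []
Stmt 4 'u = t * 6': DEAD (u not in live set ['y'])
Stmt 5 'b = u': DEAD (b not in live set ['y'])
Stmt 6 'c = b + 0': DEAD (c not in live set ['y'])
Stmt 7 'd = 3': DEAD (d not in live set ['y'])
Stmt 8 'return y': KEEP (return); live-in = ['y']
Removed statement numbers: [1, 2, 4, 5, 6, 7]
Surviving IR:
  y = 9 - 0
  return y

Answer: 1 2 4 5 6 7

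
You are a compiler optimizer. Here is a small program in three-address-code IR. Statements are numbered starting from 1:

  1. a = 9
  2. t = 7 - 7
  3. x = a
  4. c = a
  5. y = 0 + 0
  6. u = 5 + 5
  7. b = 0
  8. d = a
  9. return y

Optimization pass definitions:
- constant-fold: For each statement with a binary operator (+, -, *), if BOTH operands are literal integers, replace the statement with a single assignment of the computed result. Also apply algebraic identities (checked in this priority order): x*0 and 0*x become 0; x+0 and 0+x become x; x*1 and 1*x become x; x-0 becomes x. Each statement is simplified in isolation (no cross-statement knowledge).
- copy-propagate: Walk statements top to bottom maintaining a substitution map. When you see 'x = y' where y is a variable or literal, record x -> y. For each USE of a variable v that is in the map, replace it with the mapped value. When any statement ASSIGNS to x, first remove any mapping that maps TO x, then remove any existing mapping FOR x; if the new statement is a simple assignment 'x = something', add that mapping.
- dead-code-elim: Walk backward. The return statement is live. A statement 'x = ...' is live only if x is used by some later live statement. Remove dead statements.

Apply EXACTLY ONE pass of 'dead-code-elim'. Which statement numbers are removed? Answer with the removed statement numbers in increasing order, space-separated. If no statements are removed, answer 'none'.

Backward liveness scan:
Stmt 1 'a = 9': DEAD (a not in live set [])
Stmt 2 't = 7 - 7': DEAD (t not in live set [])
Stmt 3 'x = a': DEAD (x not in live set [])
Stmt 4 'c = a': DEAD (c not in live set [])
Stmt 5 'y = 0 + 0': KEEP (y is live); live-in = []
Stmt 6 'u = 5 + 5': DEAD (u not in live set ['y'])
Stmt 7 'b = 0': DEAD (b not in live set ['y'])
Stmt 8 'd = a': DEAD (d not in live set ['y'])
Stmt 9 'return y': KEEP (return); live-in = ['y']
Removed statement numbers: [1, 2, 3, 4, 6, 7, 8]
Surviving IR:
  y = 0 + 0
  return y

Answer: 1 2 3 4 6 7 8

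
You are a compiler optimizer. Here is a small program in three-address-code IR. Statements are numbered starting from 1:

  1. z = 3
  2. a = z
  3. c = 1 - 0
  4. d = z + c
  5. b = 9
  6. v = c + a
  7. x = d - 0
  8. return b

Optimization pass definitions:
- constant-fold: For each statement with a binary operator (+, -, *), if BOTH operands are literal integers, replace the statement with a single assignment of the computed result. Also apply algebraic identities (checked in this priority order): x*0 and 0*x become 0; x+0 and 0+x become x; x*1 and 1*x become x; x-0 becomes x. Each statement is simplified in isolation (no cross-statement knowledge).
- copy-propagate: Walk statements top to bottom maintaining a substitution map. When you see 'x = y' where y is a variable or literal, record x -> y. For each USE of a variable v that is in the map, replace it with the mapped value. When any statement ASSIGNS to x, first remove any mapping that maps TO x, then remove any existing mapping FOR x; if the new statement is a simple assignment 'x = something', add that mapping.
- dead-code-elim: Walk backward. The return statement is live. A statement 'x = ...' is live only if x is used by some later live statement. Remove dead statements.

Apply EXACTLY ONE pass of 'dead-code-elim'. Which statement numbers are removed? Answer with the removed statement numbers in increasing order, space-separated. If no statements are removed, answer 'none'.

Answer: 1 2 3 4 6 7

Derivation:
Backward liveness scan:
Stmt 1 'z = 3': DEAD (z not in live set [])
Stmt 2 'a = z': DEAD (a not in live set [])
Stmt 3 'c = 1 - 0': DEAD (c not in live set [])
Stmt 4 'd = z + c': DEAD (d not in live set [])
Stmt 5 'b = 9': KEEP (b is live); live-in = []
Stmt 6 'v = c + a': DEAD (v not in live set ['b'])
Stmt 7 'x = d - 0': DEAD (x not in live set ['b'])
Stmt 8 'return b': KEEP (return); live-in = ['b']
Removed statement numbers: [1, 2, 3, 4, 6, 7]
Surviving IR:
  b = 9
  return b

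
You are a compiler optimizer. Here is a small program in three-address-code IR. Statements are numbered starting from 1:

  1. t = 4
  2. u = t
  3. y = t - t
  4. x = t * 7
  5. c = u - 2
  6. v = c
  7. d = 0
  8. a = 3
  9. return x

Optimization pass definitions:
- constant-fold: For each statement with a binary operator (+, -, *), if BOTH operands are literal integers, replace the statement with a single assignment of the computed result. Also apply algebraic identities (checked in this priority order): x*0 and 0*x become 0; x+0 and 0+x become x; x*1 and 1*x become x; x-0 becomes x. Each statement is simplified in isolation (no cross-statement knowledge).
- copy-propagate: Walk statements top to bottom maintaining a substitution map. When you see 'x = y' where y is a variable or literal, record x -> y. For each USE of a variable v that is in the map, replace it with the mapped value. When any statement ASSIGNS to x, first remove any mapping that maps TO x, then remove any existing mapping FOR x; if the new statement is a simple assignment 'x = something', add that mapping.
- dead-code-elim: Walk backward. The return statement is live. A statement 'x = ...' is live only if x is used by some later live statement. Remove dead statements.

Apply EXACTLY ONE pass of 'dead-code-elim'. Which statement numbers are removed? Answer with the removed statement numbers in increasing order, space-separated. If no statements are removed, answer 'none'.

Answer: 2 3 5 6 7 8

Derivation:
Backward liveness scan:
Stmt 1 't = 4': KEEP (t is live); live-in = []
Stmt 2 'u = t': DEAD (u not in live set ['t'])
Stmt 3 'y = t - t': DEAD (y not in live set ['t'])
Stmt 4 'x = t * 7': KEEP (x is live); live-in = ['t']
Stmt 5 'c = u - 2': DEAD (c not in live set ['x'])
Stmt 6 'v = c': DEAD (v not in live set ['x'])
Stmt 7 'd = 0': DEAD (d not in live set ['x'])
Stmt 8 'a = 3': DEAD (a not in live set ['x'])
Stmt 9 'return x': KEEP (return); live-in = ['x']
Removed statement numbers: [2, 3, 5, 6, 7, 8]
Surviving IR:
  t = 4
  x = t * 7
  return x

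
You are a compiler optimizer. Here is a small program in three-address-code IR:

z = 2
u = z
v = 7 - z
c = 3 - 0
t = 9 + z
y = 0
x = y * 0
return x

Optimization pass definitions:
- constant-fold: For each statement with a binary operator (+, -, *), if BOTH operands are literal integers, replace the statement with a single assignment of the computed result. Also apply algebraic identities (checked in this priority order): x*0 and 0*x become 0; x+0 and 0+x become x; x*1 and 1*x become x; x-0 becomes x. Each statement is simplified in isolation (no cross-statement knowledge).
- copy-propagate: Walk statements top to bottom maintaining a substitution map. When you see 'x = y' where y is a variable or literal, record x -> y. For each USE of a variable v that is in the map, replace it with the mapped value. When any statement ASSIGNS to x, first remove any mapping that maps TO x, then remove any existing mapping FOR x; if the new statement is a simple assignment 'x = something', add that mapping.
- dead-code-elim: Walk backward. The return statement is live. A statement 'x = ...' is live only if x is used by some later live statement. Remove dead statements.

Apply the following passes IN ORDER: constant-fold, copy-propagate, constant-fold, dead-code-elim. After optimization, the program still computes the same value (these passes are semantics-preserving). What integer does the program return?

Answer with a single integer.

Initial IR:
  z = 2
  u = z
  v = 7 - z
  c = 3 - 0
  t = 9 + z
  y = 0
  x = y * 0
  return x
After constant-fold (8 stmts):
  z = 2
  u = z
  v = 7 - z
  c = 3
  t = 9 + z
  y = 0
  x = 0
  return x
After copy-propagate (8 stmts):
  z = 2
  u = 2
  v = 7 - 2
  c = 3
  t = 9 + 2
  y = 0
  x = 0
  return 0
After constant-fold (8 stmts):
  z = 2
  u = 2
  v = 5
  c = 3
  t = 11
  y = 0
  x = 0
  return 0
After dead-code-elim (1 stmts):
  return 0
Evaluate:
  z = 2  =>  z = 2
  u = z  =>  u = 2
  v = 7 - z  =>  v = 5
  c = 3 - 0  =>  c = 3
  t = 9 + z  =>  t = 11
  y = 0  =>  y = 0
  x = y * 0  =>  x = 0
  return x = 0

Answer: 0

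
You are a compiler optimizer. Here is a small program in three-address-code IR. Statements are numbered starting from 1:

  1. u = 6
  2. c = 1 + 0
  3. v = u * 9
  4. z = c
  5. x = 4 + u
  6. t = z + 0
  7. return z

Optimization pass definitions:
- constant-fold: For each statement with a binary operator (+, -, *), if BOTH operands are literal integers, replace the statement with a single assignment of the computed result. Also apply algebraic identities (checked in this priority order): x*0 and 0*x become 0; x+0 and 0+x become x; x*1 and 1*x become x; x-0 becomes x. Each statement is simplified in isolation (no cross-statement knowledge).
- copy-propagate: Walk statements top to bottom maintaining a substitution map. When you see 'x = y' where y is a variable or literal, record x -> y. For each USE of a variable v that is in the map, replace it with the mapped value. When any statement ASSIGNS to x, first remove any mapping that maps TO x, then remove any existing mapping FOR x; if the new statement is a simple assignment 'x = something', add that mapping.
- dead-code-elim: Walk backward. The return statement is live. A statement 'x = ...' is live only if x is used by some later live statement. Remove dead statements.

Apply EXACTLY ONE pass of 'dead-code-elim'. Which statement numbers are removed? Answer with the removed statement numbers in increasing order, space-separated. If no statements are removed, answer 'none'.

Answer: 1 3 5 6

Derivation:
Backward liveness scan:
Stmt 1 'u = 6': DEAD (u not in live set [])
Stmt 2 'c = 1 + 0': KEEP (c is live); live-in = []
Stmt 3 'v = u * 9': DEAD (v not in live set ['c'])
Stmt 4 'z = c': KEEP (z is live); live-in = ['c']
Stmt 5 'x = 4 + u': DEAD (x not in live set ['z'])
Stmt 6 't = z + 0': DEAD (t not in live set ['z'])
Stmt 7 'return z': KEEP (return); live-in = ['z']
Removed statement numbers: [1, 3, 5, 6]
Surviving IR:
  c = 1 + 0
  z = c
  return z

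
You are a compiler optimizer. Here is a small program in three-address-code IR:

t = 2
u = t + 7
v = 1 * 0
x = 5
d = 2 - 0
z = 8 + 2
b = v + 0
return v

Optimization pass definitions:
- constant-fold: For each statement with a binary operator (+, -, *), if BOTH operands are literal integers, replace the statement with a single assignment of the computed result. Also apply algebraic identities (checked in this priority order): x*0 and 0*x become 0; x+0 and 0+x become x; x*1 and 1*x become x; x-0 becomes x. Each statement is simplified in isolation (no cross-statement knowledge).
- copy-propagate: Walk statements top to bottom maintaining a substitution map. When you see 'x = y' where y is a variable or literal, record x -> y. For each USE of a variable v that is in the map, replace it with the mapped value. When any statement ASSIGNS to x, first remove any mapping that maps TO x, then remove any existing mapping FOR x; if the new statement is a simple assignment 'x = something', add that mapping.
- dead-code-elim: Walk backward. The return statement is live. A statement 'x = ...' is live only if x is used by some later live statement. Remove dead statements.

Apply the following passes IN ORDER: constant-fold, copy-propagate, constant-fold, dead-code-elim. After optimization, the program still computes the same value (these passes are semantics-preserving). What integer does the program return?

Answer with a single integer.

Initial IR:
  t = 2
  u = t + 7
  v = 1 * 0
  x = 5
  d = 2 - 0
  z = 8 + 2
  b = v + 0
  return v
After constant-fold (8 stmts):
  t = 2
  u = t + 7
  v = 0
  x = 5
  d = 2
  z = 10
  b = v
  return v
After copy-propagate (8 stmts):
  t = 2
  u = 2 + 7
  v = 0
  x = 5
  d = 2
  z = 10
  b = 0
  return 0
After constant-fold (8 stmts):
  t = 2
  u = 9
  v = 0
  x = 5
  d = 2
  z = 10
  b = 0
  return 0
After dead-code-elim (1 stmts):
  return 0
Evaluate:
  t = 2  =>  t = 2
  u = t + 7  =>  u = 9
  v = 1 * 0  =>  v = 0
  x = 5  =>  x = 5
  d = 2 - 0  =>  d = 2
  z = 8 + 2  =>  z = 10
  b = v + 0  =>  b = 0
  return v = 0

Answer: 0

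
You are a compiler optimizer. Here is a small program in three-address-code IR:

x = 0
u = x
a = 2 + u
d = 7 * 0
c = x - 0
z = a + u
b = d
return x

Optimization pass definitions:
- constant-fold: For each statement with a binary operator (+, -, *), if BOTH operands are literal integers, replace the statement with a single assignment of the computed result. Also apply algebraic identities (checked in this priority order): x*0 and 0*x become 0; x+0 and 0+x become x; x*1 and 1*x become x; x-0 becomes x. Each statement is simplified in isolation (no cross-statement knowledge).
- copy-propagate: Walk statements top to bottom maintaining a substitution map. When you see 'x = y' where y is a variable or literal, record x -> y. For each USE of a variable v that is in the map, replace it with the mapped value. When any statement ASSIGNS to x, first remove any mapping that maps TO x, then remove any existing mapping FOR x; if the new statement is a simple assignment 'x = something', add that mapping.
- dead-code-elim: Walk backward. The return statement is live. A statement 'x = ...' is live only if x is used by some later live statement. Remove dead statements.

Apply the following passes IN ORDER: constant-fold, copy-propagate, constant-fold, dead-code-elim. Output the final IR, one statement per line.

Initial IR:
  x = 0
  u = x
  a = 2 + u
  d = 7 * 0
  c = x - 0
  z = a + u
  b = d
  return x
After constant-fold (8 stmts):
  x = 0
  u = x
  a = 2 + u
  d = 0
  c = x
  z = a + u
  b = d
  return x
After copy-propagate (8 stmts):
  x = 0
  u = 0
  a = 2 + 0
  d = 0
  c = 0
  z = a + 0
  b = 0
  return 0
After constant-fold (8 stmts):
  x = 0
  u = 0
  a = 2
  d = 0
  c = 0
  z = a
  b = 0
  return 0
After dead-code-elim (1 stmts):
  return 0

Answer: return 0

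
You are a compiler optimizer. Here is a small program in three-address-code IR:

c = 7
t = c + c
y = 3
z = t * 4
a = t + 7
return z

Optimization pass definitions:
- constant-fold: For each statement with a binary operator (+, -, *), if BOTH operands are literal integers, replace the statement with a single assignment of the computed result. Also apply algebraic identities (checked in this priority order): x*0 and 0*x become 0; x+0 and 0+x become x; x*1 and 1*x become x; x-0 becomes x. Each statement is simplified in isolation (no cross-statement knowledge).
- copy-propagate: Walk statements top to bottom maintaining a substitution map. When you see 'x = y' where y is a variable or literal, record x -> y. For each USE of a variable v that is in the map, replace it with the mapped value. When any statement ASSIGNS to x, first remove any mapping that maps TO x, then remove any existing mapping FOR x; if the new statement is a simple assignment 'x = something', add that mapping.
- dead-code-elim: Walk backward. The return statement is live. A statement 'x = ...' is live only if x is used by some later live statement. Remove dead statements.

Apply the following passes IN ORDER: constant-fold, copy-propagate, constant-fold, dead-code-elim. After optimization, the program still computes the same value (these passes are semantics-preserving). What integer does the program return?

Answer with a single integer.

Answer: 56

Derivation:
Initial IR:
  c = 7
  t = c + c
  y = 3
  z = t * 4
  a = t + 7
  return z
After constant-fold (6 stmts):
  c = 7
  t = c + c
  y = 3
  z = t * 4
  a = t + 7
  return z
After copy-propagate (6 stmts):
  c = 7
  t = 7 + 7
  y = 3
  z = t * 4
  a = t + 7
  return z
After constant-fold (6 stmts):
  c = 7
  t = 14
  y = 3
  z = t * 4
  a = t + 7
  return z
After dead-code-elim (3 stmts):
  t = 14
  z = t * 4
  return z
Evaluate:
  c = 7  =>  c = 7
  t = c + c  =>  t = 14
  y = 3  =>  y = 3
  z = t * 4  =>  z = 56
  a = t + 7  =>  a = 21
  return z = 56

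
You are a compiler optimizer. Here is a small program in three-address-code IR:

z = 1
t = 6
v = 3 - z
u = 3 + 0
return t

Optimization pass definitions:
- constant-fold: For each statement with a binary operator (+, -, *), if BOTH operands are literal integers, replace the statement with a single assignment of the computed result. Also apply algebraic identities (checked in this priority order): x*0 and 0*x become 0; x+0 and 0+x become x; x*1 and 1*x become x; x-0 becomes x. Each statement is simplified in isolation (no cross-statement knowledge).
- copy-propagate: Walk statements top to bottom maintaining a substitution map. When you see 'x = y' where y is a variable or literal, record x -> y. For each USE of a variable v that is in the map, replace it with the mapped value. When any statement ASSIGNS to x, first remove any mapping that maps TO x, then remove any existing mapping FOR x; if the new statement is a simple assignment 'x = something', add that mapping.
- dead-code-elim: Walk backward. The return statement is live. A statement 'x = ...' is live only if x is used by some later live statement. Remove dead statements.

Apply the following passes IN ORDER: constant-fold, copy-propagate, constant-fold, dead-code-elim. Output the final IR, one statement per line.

Initial IR:
  z = 1
  t = 6
  v = 3 - z
  u = 3 + 0
  return t
After constant-fold (5 stmts):
  z = 1
  t = 6
  v = 3 - z
  u = 3
  return t
After copy-propagate (5 stmts):
  z = 1
  t = 6
  v = 3 - 1
  u = 3
  return 6
After constant-fold (5 stmts):
  z = 1
  t = 6
  v = 2
  u = 3
  return 6
After dead-code-elim (1 stmts):
  return 6

Answer: return 6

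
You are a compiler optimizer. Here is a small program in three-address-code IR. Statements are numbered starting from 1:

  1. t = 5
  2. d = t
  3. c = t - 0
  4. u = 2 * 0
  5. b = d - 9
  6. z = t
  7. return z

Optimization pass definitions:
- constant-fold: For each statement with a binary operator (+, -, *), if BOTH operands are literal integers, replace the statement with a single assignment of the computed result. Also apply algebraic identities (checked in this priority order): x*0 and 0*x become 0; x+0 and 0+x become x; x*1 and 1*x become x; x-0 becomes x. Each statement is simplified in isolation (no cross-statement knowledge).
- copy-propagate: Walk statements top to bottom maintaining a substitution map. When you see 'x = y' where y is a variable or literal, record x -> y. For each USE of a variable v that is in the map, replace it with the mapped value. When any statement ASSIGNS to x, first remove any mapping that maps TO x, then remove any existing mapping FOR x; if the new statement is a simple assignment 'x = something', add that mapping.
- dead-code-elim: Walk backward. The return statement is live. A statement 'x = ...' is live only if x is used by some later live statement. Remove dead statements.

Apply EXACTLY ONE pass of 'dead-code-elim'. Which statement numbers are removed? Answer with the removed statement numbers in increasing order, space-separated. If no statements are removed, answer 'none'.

Backward liveness scan:
Stmt 1 't = 5': KEEP (t is live); live-in = []
Stmt 2 'd = t': DEAD (d not in live set ['t'])
Stmt 3 'c = t - 0': DEAD (c not in live set ['t'])
Stmt 4 'u = 2 * 0': DEAD (u not in live set ['t'])
Stmt 5 'b = d - 9': DEAD (b not in live set ['t'])
Stmt 6 'z = t': KEEP (z is live); live-in = ['t']
Stmt 7 'return z': KEEP (return); live-in = ['z']
Removed statement numbers: [2, 3, 4, 5]
Surviving IR:
  t = 5
  z = t
  return z

Answer: 2 3 4 5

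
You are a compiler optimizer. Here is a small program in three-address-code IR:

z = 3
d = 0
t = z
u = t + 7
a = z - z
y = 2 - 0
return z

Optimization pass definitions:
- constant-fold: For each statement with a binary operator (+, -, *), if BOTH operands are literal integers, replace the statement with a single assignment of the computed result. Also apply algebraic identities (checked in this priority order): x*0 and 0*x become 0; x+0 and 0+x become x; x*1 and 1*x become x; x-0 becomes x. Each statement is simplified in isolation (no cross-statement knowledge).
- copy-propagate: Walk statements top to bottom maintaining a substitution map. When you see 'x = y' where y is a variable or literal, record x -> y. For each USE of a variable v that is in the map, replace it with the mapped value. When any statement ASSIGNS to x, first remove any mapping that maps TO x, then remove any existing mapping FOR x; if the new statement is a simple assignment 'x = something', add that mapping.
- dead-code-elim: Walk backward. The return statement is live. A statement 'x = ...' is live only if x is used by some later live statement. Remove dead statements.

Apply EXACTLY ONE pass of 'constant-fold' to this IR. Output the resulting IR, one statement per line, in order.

Applying constant-fold statement-by-statement:
  [1] z = 3  (unchanged)
  [2] d = 0  (unchanged)
  [3] t = z  (unchanged)
  [4] u = t + 7  (unchanged)
  [5] a = z - z  (unchanged)
  [6] y = 2 - 0  -> y = 2
  [7] return z  (unchanged)
Result (7 stmts):
  z = 3
  d = 0
  t = z
  u = t + 7
  a = z - z
  y = 2
  return z

Answer: z = 3
d = 0
t = z
u = t + 7
a = z - z
y = 2
return z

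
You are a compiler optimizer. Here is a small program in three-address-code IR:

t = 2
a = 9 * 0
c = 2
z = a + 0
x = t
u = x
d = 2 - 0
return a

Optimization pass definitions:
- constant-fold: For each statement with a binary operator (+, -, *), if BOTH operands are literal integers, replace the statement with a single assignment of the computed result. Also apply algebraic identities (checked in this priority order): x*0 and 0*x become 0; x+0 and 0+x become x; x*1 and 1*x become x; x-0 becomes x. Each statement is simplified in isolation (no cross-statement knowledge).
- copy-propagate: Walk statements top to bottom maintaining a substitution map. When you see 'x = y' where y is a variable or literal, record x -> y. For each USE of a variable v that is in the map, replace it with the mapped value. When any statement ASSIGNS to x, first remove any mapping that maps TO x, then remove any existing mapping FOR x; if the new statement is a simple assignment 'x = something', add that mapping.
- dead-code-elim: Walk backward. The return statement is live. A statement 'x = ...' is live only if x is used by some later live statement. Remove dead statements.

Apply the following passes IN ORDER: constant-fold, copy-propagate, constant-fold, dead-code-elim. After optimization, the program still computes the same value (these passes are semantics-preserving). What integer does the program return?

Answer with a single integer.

Initial IR:
  t = 2
  a = 9 * 0
  c = 2
  z = a + 0
  x = t
  u = x
  d = 2 - 0
  return a
After constant-fold (8 stmts):
  t = 2
  a = 0
  c = 2
  z = a
  x = t
  u = x
  d = 2
  return a
After copy-propagate (8 stmts):
  t = 2
  a = 0
  c = 2
  z = 0
  x = 2
  u = 2
  d = 2
  return 0
After constant-fold (8 stmts):
  t = 2
  a = 0
  c = 2
  z = 0
  x = 2
  u = 2
  d = 2
  return 0
After dead-code-elim (1 stmts):
  return 0
Evaluate:
  t = 2  =>  t = 2
  a = 9 * 0  =>  a = 0
  c = 2  =>  c = 2
  z = a + 0  =>  z = 0
  x = t  =>  x = 2
  u = x  =>  u = 2
  d = 2 - 0  =>  d = 2
  return a = 0

Answer: 0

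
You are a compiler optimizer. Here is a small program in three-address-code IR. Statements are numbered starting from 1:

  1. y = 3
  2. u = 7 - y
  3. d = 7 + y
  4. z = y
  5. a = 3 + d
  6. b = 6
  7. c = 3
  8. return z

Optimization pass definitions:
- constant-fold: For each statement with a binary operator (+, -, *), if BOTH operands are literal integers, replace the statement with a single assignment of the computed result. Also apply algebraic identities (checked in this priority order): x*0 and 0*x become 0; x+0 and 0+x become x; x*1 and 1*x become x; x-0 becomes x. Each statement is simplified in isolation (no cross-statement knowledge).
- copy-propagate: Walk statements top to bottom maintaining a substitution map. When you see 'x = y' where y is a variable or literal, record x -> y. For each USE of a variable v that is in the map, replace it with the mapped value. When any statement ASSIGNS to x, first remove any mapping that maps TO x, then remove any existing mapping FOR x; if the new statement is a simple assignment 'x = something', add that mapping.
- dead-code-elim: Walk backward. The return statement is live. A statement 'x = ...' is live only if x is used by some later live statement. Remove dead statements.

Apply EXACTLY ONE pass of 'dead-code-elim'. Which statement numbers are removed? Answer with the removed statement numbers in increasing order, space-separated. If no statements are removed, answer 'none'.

Backward liveness scan:
Stmt 1 'y = 3': KEEP (y is live); live-in = []
Stmt 2 'u = 7 - y': DEAD (u not in live set ['y'])
Stmt 3 'd = 7 + y': DEAD (d not in live set ['y'])
Stmt 4 'z = y': KEEP (z is live); live-in = ['y']
Stmt 5 'a = 3 + d': DEAD (a not in live set ['z'])
Stmt 6 'b = 6': DEAD (b not in live set ['z'])
Stmt 7 'c = 3': DEAD (c not in live set ['z'])
Stmt 8 'return z': KEEP (return); live-in = ['z']
Removed statement numbers: [2, 3, 5, 6, 7]
Surviving IR:
  y = 3
  z = y
  return z

Answer: 2 3 5 6 7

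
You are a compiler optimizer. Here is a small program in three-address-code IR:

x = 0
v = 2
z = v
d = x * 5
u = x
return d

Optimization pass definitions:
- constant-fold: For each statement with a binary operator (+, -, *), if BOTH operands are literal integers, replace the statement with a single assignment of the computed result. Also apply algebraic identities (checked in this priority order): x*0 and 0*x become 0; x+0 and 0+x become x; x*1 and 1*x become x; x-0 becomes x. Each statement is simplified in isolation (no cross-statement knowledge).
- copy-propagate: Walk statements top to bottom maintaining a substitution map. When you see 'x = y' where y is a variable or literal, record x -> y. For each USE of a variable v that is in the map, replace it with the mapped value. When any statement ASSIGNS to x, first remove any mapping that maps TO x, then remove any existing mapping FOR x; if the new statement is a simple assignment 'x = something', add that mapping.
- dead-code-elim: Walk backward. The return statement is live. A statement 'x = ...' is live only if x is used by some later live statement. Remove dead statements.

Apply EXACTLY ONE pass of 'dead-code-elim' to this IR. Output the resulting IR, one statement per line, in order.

Answer: x = 0
d = x * 5
return d

Derivation:
Applying dead-code-elim statement-by-statement:
  [6] return d  -> KEEP (return); live=['d']
  [5] u = x  -> DEAD (u not live)
  [4] d = x * 5  -> KEEP; live=['x']
  [3] z = v  -> DEAD (z not live)
  [2] v = 2  -> DEAD (v not live)
  [1] x = 0  -> KEEP; live=[]
Result (3 stmts):
  x = 0
  d = x * 5
  return d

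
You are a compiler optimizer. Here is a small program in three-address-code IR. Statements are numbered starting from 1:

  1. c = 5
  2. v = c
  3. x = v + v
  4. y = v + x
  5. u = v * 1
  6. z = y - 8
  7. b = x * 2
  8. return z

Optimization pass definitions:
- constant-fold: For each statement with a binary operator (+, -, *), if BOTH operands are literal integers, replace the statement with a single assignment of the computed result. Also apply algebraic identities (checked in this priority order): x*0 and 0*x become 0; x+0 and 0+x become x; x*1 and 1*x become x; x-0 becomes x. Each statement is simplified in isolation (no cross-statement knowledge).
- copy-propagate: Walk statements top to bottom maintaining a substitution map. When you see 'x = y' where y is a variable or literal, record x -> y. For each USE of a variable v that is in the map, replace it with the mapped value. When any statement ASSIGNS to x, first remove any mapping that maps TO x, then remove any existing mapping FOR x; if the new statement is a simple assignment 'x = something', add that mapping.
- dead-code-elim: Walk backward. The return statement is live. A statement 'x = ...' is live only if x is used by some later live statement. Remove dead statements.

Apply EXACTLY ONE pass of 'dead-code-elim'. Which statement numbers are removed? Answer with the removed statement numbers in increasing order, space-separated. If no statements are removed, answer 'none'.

Backward liveness scan:
Stmt 1 'c = 5': KEEP (c is live); live-in = []
Stmt 2 'v = c': KEEP (v is live); live-in = ['c']
Stmt 3 'x = v + v': KEEP (x is live); live-in = ['v']
Stmt 4 'y = v + x': KEEP (y is live); live-in = ['v', 'x']
Stmt 5 'u = v * 1': DEAD (u not in live set ['y'])
Stmt 6 'z = y - 8': KEEP (z is live); live-in = ['y']
Stmt 7 'b = x * 2': DEAD (b not in live set ['z'])
Stmt 8 'return z': KEEP (return); live-in = ['z']
Removed statement numbers: [5, 7]
Surviving IR:
  c = 5
  v = c
  x = v + v
  y = v + x
  z = y - 8
  return z

Answer: 5 7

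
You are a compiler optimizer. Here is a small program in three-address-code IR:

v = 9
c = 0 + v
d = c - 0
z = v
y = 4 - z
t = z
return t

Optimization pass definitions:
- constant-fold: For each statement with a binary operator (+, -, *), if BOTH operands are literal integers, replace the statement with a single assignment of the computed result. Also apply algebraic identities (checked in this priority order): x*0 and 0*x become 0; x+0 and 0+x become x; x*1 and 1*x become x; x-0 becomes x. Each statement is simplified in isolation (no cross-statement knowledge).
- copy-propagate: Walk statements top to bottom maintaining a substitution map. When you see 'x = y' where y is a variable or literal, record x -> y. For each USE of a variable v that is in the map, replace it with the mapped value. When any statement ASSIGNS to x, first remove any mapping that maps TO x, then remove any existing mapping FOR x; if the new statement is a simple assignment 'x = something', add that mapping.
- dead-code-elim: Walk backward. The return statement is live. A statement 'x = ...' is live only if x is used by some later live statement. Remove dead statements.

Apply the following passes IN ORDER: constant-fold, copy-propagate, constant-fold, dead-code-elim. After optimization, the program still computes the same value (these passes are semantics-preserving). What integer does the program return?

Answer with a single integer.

Initial IR:
  v = 9
  c = 0 + v
  d = c - 0
  z = v
  y = 4 - z
  t = z
  return t
After constant-fold (7 stmts):
  v = 9
  c = v
  d = c
  z = v
  y = 4 - z
  t = z
  return t
After copy-propagate (7 stmts):
  v = 9
  c = 9
  d = 9
  z = 9
  y = 4 - 9
  t = 9
  return 9
After constant-fold (7 stmts):
  v = 9
  c = 9
  d = 9
  z = 9
  y = -5
  t = 9
  return 9
After dead-code-elim (1 stmts):
  return 9
Evaluate:
  v = 9  =>  v = 9
  c = 0 + v  =>  c = 9
  d = c - 0  =>  d = 9
  z = v  =>  z = 9
  y = 4 - z  =>  y = -5
  t = z  =>  t = 9
  return t = 9

Answer: 9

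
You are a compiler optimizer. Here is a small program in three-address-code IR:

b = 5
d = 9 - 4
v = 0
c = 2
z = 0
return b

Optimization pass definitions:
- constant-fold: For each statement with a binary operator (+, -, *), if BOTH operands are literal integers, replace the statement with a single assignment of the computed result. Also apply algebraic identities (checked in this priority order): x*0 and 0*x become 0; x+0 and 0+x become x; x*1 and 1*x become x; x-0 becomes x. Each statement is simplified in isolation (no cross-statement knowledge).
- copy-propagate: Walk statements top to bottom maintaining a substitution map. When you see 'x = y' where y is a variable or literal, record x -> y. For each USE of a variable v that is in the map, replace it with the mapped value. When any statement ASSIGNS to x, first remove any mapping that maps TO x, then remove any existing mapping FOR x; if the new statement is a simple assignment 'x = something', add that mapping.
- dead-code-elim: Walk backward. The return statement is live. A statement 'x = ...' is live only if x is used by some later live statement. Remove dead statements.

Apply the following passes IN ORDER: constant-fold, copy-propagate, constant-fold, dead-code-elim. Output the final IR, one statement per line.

Initial IR:
  b = 5
  d = 9 - 4
  v = 0
  c = 2
  z = 0
  return b
After constant-fold (6 stmts):
  b = 5
  d = 5
  v = 0
  c = 2
  z = 0
  return b
After copy-propagate (6 stmts):
  b = 5
  d = 5
  v = 0
  c = 2
  z = 0
  return 5
After constant-fold (6 stmts):
  b = 5
  d = 5
  v = 0
  c = 2
  z = 0
  return 5
After dead-code-elim (1 stmts):
  return 5

Answer: return 5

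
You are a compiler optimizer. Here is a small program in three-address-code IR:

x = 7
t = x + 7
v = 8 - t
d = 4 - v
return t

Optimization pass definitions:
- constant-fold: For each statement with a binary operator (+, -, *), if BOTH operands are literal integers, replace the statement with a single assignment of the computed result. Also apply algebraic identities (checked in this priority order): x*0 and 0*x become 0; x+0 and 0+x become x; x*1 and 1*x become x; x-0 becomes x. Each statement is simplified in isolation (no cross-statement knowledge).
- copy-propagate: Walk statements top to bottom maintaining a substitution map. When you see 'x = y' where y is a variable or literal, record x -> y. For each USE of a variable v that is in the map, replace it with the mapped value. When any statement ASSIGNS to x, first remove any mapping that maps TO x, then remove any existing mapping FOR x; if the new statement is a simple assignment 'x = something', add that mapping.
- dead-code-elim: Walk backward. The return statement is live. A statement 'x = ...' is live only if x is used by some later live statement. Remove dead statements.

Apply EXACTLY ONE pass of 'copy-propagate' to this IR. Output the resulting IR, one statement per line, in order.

Answer: x = 7
t = 7 + 7
v = 8 - t
d = 4 - v
return t

Derivation:
Applying copy-propagate statement-by-statement:
  [1] x = 7  (unchanged)
  [2] t = x + 7  -> t = 7 + 7
  [3] v = 8 - t  (unchanged)
  [4] d = 4 - v  (unchanged)
  [5] return t  (unchanged)
Result (5 stmts):
  x = 7
  t = 7 + 7
  v = 8 - t
  d = 4 - v
  return t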